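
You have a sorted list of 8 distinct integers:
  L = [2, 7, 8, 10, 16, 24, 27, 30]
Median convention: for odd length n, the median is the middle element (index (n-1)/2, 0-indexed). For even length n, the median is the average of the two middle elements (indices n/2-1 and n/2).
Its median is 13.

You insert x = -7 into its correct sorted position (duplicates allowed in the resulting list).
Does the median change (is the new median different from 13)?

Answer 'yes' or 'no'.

Old median = 13
Insert x = -7
New median = 10
Changed? yes

Answer: yes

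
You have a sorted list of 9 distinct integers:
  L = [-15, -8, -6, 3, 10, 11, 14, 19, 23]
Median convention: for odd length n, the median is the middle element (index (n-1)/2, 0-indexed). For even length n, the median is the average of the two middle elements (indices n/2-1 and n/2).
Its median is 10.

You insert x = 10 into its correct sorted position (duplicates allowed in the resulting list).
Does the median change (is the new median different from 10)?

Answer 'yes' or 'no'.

Answer: no

Derivation:
Old median = 10
Insert x = 10
New median = 10
Changed? no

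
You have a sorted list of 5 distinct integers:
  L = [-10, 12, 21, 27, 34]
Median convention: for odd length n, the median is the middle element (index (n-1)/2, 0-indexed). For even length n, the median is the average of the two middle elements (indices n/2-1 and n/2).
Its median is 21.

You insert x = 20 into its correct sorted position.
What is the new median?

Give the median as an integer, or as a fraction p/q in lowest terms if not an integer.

Answer: 41/2

Derivation:
Old list (sorted, length 5): [-10, 12, 21, 27, 34]
Old median = 21
Insert x = 20
Old length odd (5). Middle was index 2 = 21.
New length even (6). New median = avg of two middle elements.
x = 20: 2 elements are < x, 3 elements are > x.
New sorted list: [-10, 12, 20, 21, 27, 34]
New median = 41/2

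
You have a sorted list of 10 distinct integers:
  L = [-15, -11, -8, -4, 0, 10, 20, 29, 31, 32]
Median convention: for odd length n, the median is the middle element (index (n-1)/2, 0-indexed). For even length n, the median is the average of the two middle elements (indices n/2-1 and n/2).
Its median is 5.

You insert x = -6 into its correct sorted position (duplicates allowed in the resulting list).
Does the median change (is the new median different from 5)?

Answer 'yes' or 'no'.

Old median = 5
Insert x = -6
New median = 0
Changed? yes

Answer: yes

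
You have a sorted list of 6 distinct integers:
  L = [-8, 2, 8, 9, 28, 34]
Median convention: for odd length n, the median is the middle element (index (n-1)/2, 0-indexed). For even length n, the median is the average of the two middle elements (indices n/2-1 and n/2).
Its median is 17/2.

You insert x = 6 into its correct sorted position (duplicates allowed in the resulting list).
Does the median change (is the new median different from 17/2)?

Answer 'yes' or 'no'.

Answer: yes

Derivation:
Old median = 17/2
Insert x = 6
New median = 8
Changed? yes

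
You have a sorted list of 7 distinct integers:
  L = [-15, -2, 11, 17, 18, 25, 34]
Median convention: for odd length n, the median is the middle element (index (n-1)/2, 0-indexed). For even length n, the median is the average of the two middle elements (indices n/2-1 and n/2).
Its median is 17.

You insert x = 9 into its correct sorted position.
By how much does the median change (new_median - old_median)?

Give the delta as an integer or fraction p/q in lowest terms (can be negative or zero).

Answer: -3

Derivation:
Old median = 17
After inserting x = 9: new sorted = [-15, -2, 9, 11, 17, 18, 25, 34]
New median = 14
Delta = 14 - 17 = -3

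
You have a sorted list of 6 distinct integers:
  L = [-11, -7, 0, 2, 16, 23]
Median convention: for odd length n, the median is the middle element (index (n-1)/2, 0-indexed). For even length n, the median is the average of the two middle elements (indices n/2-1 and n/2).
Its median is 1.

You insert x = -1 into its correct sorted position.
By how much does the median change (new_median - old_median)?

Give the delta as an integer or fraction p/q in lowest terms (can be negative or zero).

Answer: -1

Derivation:
Old median = 1
After inserting x = -1: new sorted = [-11, -7, -1, 0, 2, 16, 23]
New median = 0
Delta = 0 - 1 = -1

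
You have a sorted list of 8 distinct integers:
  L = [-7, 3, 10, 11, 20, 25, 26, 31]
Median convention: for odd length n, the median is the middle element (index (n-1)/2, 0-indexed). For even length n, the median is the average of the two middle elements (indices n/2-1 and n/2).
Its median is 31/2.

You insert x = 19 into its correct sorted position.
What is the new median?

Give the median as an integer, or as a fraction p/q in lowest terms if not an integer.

Old list (sorted, length 8): [-7, 3, 10, 11, 20, 25, 26, 31]
Old median = 31/2
Insert x = 19
Old length even (8). Middle pair: indices 3,4 = 11,20.
New length odd (9). New median = single middle element.
x = 19: 4 elements are < x, 4 elements are > x.
New sorted list: [-7, 3, 10, 11, 19, 20, 25, 26, 31]
New median = 19

Answer: 19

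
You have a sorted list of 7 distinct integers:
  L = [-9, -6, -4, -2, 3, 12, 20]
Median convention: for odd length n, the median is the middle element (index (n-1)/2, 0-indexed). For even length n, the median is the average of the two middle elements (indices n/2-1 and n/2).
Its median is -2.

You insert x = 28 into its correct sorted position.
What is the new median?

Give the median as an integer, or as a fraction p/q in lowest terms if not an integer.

Old list (sorted, length 7): [-9, -6, -4, -2, 3, 12, 20]
Old median = -2
Insert x = 28
Old length odd (7). Middle was index 3 = -2.
New length even (8). New median = avg of two middle elements.
x = 28: 7 elements are < x, 0 elements are > x.
New sorted list: [-9, -6, -4, -2, 3, 12, 20, 28]
New median = 1/2

Answer: 1/2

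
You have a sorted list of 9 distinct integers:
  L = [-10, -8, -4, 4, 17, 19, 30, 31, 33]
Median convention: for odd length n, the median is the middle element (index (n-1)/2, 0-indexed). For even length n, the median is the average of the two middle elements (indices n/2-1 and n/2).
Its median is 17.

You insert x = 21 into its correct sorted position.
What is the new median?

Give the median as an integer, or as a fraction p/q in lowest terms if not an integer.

Answer: 18

Derivation:
Old list (sorted, length 9): [-10, -8, -4, 4, 17, 19, 30, 31, 33]
Old median = 17
Insert x = 21
Old length odd (9). Middle was index 4 = 17.
New length even (10). New median = avg of two middle elements.
x = 21: 6 elements are < x, 3 elements are > x.
New sorted list: [-10, -8, -4, 4, 17, 19, 21, 30, 31, 33]
New median = 18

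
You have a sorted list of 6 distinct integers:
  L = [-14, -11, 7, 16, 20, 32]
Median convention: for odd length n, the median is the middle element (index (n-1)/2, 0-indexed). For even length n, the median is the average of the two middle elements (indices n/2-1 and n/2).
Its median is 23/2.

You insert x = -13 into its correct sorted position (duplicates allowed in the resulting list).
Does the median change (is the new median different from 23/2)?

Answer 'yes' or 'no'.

Answer: yes

Derivation:
Old median = 23/2
Insert x = -13
New median = 7
Changed? yes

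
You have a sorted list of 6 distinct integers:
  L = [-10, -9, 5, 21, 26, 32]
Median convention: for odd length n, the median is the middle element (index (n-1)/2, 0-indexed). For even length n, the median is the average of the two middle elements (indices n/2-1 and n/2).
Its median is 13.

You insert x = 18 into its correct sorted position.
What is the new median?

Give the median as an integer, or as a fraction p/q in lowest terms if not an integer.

Old list (sorted, length 6): [-10, -9, 5, 21, 26, 32]
Old median = 13
Insert x = 18
Old length even (6). Middle pair: indices 2,3 = 5,21.
New length odd (7). New median = single middle element.
x = 18: 3 elements are < x, 3 elements are > x.
New sorted list: [-10, -9, 5, 18, 21, 26, 32]
New median = 18

Answer: 18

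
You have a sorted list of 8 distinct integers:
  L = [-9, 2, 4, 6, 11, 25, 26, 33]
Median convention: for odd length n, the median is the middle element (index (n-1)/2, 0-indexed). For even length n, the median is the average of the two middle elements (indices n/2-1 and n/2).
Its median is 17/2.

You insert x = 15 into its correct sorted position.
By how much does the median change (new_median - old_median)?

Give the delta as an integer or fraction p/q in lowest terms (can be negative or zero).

Old median = 17/2
After inserting x = 15: new sorted = [-9, 2, 4, 6, 11, 15, 25, 26, 33]
New median = 11
Delta = 11 - 17/2 = 5/2

Answer: 5/2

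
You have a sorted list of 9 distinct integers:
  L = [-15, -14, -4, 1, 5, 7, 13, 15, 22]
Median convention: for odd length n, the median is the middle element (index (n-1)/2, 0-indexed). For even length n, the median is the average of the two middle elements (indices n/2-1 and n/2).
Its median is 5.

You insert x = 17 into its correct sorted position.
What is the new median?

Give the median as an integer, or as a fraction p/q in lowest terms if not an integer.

Answer: 6

Derivation:
Old list (sorted, length 9): [-15, -14, -4, 1, 5, 7, 13, 15, 22]
Old median = 5
Insert x = 17
Old length odd (9). Middle was index 4 = 5.
New length even (10). New median = avg of two middle elements.
x = 17: 8 elements are < x, 1 elements are > x.
New sorted list: [-15, -14, -4, 1, 5, 7, 13, 15, 17, 22]
New median = 6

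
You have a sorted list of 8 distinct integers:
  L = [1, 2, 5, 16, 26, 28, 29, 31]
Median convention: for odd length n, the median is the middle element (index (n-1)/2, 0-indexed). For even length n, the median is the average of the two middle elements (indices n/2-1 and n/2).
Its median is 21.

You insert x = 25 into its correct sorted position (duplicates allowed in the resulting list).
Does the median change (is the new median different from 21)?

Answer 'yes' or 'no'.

Answer: yes

Derivation:
Old median = 21
Insert x = 25
New median = 25
Changed? yes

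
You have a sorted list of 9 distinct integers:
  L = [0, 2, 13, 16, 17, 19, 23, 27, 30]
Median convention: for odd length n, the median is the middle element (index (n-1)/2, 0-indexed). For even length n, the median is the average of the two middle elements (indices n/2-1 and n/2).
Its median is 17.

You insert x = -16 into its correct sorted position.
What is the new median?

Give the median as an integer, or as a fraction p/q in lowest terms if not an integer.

Answer: 33/2

Derivation:
Old list (sorted, length 9): [0, 2, 13, 16, 17, 19, 23, 27, 30]
Old median = 17
Insert x = -16
Old length odd (9). Middle was index 4 = 17.
New length even (10). New median = avg of two middle elements.
x = -16: 0 elements are < x, 9 elements are > x.
New sorted list: [-16, 0, 2, 13, 16, 17, 19, 23, 27, 30]
New median = 33/2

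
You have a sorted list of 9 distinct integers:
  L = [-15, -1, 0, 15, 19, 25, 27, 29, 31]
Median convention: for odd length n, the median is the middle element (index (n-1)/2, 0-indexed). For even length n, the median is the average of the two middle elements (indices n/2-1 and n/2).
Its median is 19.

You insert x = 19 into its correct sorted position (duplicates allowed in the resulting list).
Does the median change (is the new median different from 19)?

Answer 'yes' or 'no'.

Answer: no

Derivation:
Old median = 19
Insert x = 19
New median = 19
Changed? no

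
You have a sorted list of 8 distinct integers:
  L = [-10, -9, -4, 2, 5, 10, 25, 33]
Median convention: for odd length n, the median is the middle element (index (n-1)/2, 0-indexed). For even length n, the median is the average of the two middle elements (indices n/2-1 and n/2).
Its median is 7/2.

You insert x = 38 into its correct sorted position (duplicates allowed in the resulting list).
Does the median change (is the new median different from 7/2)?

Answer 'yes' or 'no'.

Old median = 7/2
Insert x = 38
New median = 5
Changed? yes

Answer: yes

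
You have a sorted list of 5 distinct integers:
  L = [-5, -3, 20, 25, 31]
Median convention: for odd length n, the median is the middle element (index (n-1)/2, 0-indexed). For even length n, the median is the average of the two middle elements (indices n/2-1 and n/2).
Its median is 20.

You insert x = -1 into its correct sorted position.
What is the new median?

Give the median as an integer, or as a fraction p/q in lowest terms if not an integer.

Answer: 19/2

Derivation:
Old list (sorted, length 5): [-5, -3, 20, 25, 31]
Old median = 20
Insert x = -1
Old length odd (5). Middle was index 2 = 20.
New length even (6). New median = avg of two middle elements.
x = -1: 2 elements are < x, 3 elements are > x.
New sorted list: [-5, -3, -1, 20, 25, 31]
New median = 19/2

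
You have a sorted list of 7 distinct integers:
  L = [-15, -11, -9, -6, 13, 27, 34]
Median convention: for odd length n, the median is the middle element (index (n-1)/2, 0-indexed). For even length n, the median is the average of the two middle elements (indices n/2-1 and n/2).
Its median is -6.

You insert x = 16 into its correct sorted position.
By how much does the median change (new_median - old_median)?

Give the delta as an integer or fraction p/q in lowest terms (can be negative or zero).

Old median = -6
After inserting x = 16: new sorted = [-15, -11, -9, -6, 13, 16, 27, 34]
New median = 7/2
Delta = 7/2 - -6 = 19/2

Answer: 19/2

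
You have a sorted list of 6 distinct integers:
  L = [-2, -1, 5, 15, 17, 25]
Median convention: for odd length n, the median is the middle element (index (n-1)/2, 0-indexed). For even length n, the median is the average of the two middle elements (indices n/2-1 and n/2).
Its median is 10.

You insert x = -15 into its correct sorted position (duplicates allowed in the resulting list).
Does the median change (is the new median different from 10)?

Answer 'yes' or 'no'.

Old median = 10
Insert x = -15
New median = 5
Changed? yes

Answer: yes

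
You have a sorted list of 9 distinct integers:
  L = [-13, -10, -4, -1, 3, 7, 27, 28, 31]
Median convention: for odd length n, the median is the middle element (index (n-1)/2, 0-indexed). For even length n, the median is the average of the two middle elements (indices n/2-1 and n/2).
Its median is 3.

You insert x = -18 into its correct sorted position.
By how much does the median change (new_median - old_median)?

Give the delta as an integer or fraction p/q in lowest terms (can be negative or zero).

Answer: -2

Derivation:
Old median = 3
After inserting x = -18: new sorted = [-18, -13, -10, -4, -1, 3, 7, 27, 28, 31]
New median = 1
Delta = 1 - 3 = -2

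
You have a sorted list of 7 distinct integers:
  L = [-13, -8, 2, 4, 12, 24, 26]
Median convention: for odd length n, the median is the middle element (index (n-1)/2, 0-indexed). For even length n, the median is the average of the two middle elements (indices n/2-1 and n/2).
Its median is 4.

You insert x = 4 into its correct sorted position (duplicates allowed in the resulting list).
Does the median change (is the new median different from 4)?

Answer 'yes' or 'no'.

Answer: no

Derivation:
Old median = 4
Insert x = 4
New median = 4
Changed? no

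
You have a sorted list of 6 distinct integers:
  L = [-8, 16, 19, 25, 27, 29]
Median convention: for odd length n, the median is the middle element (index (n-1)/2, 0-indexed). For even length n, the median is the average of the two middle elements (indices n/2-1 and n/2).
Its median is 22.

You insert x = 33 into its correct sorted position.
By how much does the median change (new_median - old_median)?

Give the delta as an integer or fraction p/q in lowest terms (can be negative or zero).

Old median = 22
After inserting x = 33: new sorted = [-8, 16, 19, 25, 27, 29, 33]
New median = 25
Delta = 25 - 22 = 3

Answer: 3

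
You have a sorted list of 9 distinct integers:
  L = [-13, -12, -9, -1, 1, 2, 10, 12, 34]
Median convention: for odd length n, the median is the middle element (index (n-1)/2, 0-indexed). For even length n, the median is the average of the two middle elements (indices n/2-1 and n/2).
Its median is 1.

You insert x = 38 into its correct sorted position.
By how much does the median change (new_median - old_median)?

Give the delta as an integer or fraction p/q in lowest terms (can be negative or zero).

Old median = 1
After inserting x = 38: new sorted = [-13, -12, -9, -1, 1, 2, 10, 12, 34, 38]
New median = 3/2
Delta = 3/2 - 1 = 1/2

Answer: 1/2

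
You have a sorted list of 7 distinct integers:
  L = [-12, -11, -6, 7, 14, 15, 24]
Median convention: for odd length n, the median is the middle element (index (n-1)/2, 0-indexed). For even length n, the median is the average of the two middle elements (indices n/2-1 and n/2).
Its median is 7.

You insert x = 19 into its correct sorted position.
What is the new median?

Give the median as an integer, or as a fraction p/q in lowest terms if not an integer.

Answer: 21/2

Derivation:
Old list (sorted, length 7): [-12, -11, -6, 7, 14, 15, 24]
Old median = 7
Insert x = 19
Old length odd (7). Middle was index 3 = 7.
New length even (8). New median = avg of two middle elements.
x = 19: 6 elements are < x, 1 elements are > x.
New sorted list: [-12, -11, -6, 7, 14, 15, 19, 24]
New median = 21/2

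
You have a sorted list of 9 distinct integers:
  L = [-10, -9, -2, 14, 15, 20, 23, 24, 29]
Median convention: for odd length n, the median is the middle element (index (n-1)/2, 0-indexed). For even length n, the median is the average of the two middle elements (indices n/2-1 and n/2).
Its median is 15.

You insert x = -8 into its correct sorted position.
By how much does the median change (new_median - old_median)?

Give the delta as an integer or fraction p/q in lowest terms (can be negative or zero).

Answer: -1/2

Derivation:
Old median = 15
After inserting x = -8: new sorted = [-10, -9, -8, -2, 14, 15, 20, 23, 24, 29]
New median = 29/2
Delta = 29/2 - 15 = -1/2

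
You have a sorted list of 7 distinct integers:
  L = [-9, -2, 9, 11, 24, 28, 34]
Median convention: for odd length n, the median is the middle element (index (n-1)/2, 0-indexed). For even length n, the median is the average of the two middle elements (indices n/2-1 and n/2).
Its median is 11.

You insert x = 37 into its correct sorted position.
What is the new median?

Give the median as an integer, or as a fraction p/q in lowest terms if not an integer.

Old list (sorted, length 7): [-9, -2, 9, 11, 24, 28, 34]
Old median = 11
Insert x = 37
Old length odd (7). Middle was index 3 = 11.
New length even (8). New median = avg of two middle elements.
x = 37: 7 elements are < x, 0 elements are > x.
New sorted list: [-9, -2, 9, 11, 24, 28, 34, 37]
New median = 35/2

Answer: 35/2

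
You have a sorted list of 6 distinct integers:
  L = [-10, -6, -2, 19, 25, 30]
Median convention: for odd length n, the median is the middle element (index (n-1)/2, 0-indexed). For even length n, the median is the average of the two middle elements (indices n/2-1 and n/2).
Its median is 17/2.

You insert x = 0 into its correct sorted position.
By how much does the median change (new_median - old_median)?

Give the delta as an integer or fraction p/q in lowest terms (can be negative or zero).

Answer: -17/2

Derivation:
Old median = 17/2
After inserting x = 0: new sorted = [-10, -6, -2, 0, 19, 25, 30]
New median = 0
Delta = 0 - 17/2 = -17/2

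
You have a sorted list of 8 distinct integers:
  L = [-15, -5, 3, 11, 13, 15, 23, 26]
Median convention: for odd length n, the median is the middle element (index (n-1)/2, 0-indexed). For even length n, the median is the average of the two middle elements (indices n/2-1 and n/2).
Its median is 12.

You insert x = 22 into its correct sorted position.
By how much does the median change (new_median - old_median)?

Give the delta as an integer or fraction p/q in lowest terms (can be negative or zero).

Old median = 12
After inserting x = 22: new sorted = [-15, -5, 3, 11, 13, 15, 22, 23, 26]
New median = 13
Delta = 13 - 12 = 1

Answer: 1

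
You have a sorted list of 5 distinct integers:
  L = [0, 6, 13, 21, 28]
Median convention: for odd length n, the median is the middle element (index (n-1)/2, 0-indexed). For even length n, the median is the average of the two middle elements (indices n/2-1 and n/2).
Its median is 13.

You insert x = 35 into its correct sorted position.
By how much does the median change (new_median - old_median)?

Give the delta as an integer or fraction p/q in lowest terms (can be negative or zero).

Old median = 13
After inserting x = 35: new sorted = [0, 6, 13, 21, 28, 35]
New median = 17
Delta = 17 - 13 = 4

Answer: 4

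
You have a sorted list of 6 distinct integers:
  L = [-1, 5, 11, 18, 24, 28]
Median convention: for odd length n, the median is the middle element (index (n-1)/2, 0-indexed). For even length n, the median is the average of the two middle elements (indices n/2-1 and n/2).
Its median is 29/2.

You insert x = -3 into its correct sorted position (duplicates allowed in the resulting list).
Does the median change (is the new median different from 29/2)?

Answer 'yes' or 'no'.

Old median = 29/2
Insert x = -3
New median = 11
Changed? yes

Answer: yes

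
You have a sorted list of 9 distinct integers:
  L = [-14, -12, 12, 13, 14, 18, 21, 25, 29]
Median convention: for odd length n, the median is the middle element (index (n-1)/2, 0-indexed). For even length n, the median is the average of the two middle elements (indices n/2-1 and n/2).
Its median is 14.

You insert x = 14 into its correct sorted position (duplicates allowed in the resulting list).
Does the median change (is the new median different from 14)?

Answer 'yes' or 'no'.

Old median = 14
Insert x = 14
New median = 14
Changed? no

Answer: no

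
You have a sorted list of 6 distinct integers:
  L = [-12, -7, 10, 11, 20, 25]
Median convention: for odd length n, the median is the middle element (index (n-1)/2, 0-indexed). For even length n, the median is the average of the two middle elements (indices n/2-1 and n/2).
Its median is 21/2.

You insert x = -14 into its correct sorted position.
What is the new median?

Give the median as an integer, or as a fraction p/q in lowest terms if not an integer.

Answer: 10

Derivation:
Old list (sorted, length 6): [-12, -7, 10, 11, 20, 25]
Old median = 21/2
Insert x = -14
Old length even (6). Middle pair: indices 2,3 = 10,11.
New length odd (7). New median = single middle element.
x = -14: 0 elements are < x, 6 elements are > x.
New sorted list: [-14, -12, -7, 10, 11, 20, 25]
New median = 10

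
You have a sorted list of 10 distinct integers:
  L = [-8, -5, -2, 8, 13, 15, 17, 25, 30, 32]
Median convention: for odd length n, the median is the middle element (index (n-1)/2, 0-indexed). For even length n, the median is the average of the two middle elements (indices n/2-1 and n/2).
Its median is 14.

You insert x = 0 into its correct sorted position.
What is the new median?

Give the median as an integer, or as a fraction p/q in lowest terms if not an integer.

Old list (sorted, length 10): [-8, -5, -2, 8, 13, 15, 17, 25, 30, 32]
Old median = 14
Insert x = 0
Old length even (10). Middle pair: indices 4,5 = 13,15.
New length odd (11). New median = single middle element.
x = 0: 3 elements are < x, 7 elements are > x.
New sorted list: [-8, -5, -2, 0, 8, 13, 15, 17, 25, 30, 32]
New median = 13

Answer: 13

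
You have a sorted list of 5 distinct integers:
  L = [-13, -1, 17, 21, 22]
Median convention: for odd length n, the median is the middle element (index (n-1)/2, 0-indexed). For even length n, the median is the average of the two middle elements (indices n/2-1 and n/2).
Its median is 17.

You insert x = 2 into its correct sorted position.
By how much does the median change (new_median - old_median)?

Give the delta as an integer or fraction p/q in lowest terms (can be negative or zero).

Old median = 17
After inserting x = 2: new sorted = [-13, -1, 2, 17, 21, 22]
New median = 19/2
Delta = 19/2 - 17 = -15/2

Answer: -15/2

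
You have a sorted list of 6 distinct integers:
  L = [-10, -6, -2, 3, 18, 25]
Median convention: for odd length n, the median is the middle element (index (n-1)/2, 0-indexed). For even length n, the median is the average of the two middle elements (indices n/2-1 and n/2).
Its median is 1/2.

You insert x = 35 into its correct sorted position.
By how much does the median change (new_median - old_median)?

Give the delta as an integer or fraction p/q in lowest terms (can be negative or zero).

Answer: 5/2

Derivation:
Old median = 1/2
After inserting x = 35: new sorted = [-10, -6, -2, 3, 18, 25, 35]
New median = 3
Delta = 3 - 1/2 = 5/2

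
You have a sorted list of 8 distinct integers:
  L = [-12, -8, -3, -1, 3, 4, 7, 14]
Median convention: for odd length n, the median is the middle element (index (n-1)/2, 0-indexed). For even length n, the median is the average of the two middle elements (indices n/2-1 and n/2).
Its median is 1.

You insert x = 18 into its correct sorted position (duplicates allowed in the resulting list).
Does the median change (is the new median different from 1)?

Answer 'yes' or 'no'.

Answer: yes

Derivation:
Old median = 1
Insert x = 18
New median = 3
Changed? yes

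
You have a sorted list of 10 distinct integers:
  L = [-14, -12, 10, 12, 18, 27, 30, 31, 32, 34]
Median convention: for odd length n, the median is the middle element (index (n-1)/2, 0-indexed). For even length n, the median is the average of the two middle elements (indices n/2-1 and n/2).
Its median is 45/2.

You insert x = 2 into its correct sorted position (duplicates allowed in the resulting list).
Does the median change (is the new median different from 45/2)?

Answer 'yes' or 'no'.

Old median = 45/2
Insert x = 2
New median = 18
Changed? yes

Answer: yes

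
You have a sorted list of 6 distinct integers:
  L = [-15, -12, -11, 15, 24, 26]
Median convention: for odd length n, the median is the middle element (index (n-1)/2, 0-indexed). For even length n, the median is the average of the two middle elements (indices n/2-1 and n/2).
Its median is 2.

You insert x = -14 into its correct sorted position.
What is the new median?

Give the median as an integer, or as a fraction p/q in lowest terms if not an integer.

Answer: -11

Derivation:
Old list (sorted, length 6): [-15, -12, -11, 15, 24, 26]
Old median = 2
Insert x = -14
Old length even (6). Middle pair: indices 2,3 = -11,15.
New length odd (7). New median = single middle element.
x = -14: 1 elements are < x, 5 elements are > x.
New sorted list: [-15, -14, -12, -11, 15, 24, 26]
New median = -11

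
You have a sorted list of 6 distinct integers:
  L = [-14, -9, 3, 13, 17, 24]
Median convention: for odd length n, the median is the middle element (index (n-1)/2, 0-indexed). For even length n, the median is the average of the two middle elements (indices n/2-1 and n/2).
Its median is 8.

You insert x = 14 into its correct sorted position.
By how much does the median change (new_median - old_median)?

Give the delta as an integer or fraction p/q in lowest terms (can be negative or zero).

Answer: 5

Derivation:
Old median = 8
After inserting x = 14: new sorted = [-14, -9, 3, 13, 14, 17, 24]
New median = 13
Delta = 13 - 8 = 5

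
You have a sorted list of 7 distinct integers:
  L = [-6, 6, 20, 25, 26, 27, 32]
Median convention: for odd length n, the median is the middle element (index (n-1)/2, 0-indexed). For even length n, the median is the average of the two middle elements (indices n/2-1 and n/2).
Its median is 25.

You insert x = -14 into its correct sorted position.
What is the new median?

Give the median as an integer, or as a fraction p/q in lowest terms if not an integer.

Old list (sorted, length 7): [-6, 6, 20, 25, 26, 27, 32]
Old median = 25
Insert x = -14
Old length odd (7). Middle was index 3 = 25.
New length even (8). New median = avg of two middle elements.
x = -14: 0 elements are < x, 7 elements are > x.
New sorted list: [-14, -6, 6, 20, 25, 26, 27, 32]
New median = 45/2

Answer: 45/2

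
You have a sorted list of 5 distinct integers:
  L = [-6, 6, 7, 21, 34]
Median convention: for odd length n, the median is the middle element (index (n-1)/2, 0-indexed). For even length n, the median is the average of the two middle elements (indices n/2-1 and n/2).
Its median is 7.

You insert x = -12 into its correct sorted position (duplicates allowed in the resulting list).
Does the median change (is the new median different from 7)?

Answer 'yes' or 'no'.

Answer: yes

Derivation:
Old median = 7
Insert x = -12
New median = 13/2
Changed? yes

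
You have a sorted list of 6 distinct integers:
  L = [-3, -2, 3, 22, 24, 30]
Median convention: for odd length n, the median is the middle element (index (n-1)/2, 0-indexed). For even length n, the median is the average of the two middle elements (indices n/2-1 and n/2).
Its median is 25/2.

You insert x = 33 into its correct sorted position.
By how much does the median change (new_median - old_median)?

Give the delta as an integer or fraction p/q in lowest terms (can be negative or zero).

Old median = 25/2
After inserting x = 33: new sorted = [-3, -2, 3, 22, 24, 30, 33]
New median = 22
Delta = 22 - 25/2 = 19/2

Answer: 19/2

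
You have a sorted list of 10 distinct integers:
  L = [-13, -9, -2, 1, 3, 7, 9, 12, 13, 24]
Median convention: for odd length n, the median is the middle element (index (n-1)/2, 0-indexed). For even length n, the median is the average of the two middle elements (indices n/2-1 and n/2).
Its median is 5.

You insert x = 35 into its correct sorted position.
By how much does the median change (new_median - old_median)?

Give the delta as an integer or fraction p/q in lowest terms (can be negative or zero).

Old median = 5
After inserting x = 35: new sorted = [-13, -9, -2, 1, 3, 7, 9, 12, 13, 24, 35]
New median = 7
Delta = 7 - 5 = 2

Answer: 2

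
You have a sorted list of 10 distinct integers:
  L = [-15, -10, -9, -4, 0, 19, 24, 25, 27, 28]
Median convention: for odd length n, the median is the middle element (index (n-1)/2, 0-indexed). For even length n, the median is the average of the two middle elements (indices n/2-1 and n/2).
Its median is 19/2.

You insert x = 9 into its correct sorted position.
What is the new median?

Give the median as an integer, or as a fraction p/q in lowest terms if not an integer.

Answer: 9

Derivation:
Old list (sorted, length 10): [-15, -10, -9, -4, 0, 19, 24, 25, 27, 28]
Old median = 19/2
Insert x = 9
Old length even (10). Middle pair: indices 4,5 = 0,19.
New length odd (11). New median = single middle element.
x = 9: 5 elements are < x, 5 elements are > x.
New sorted list: [-15, -10, -9, -4, 0, 9, 19, 24, 25, 27, 28]
New median = 9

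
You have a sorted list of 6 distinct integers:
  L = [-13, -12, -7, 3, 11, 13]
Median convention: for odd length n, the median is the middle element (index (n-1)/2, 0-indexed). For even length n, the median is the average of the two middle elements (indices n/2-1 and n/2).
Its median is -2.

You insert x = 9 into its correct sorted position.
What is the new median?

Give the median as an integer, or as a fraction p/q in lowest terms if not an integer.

Old list (sorted, length 6): [-13, -12, -7, 3, 11, 13]
Old median = -2
Insert x = 9
Old length even (6). Middle pair: indices 2,3 = -7,3.
New length odd (7). New median = single middle element.
x = 9: 4 elements are < x, 2 elements are > x.
New sorted list: [-13, -12, -7, 3, 9, 11, 13]
New median = 3

Answer: 3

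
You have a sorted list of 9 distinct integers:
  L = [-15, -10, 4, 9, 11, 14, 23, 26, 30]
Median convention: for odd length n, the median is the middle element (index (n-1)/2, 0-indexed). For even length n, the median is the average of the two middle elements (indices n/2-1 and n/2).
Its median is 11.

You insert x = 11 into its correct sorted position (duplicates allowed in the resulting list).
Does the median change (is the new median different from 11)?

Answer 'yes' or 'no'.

Answer: no

Derivation:
Old median = 11
Insert x = 11
New median = 11
Changed? no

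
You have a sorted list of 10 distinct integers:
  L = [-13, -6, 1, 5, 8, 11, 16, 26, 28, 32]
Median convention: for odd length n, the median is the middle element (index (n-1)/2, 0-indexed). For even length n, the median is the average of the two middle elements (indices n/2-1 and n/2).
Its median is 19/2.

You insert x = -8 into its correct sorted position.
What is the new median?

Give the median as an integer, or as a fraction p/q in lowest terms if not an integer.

Old list (sorted, length 10): [-13, -6, 1, 5, 8, 11, 16, 26, 28, 32]
Old median = 19/2
Insert x = -8
Old length even (10). Middle pair: indices 4,5 = 8,11.
New length odd (11). New median = single middle element.
x = -8: 1 elements are < x, 9 elements are > x.
New sorted list: [-13, -8, -6, 1, 5, 8, 11, 16, 26, 28, 32]
New median = 8

Answer: 8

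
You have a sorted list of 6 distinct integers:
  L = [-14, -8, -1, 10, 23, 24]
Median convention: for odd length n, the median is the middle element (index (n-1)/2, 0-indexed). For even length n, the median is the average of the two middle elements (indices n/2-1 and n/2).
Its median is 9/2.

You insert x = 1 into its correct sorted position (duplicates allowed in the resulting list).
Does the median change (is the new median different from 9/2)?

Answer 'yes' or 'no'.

Old median = 9/2
Insert x = 1
New median = 1
Changed? yes

Answer: yes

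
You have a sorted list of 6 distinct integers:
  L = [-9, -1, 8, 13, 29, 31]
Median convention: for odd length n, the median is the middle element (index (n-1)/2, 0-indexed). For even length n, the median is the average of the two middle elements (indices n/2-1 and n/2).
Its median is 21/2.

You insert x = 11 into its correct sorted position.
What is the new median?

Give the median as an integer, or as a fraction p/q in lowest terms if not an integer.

Old list (sorted, length 6): [-9, -1, 8, 13, 29, 31]
Old median = 21/2
Insert x = 11
Old length even (6). Middle pair: indices 2,3 = 8,13.
New length odd (7). New median = single middle element.
x = 11: 3 elements are < x, 3 elements are > x.
New sorted list: [-9, -1, 8, 11, 13, 29, 31]
New median = 11

Answer: 11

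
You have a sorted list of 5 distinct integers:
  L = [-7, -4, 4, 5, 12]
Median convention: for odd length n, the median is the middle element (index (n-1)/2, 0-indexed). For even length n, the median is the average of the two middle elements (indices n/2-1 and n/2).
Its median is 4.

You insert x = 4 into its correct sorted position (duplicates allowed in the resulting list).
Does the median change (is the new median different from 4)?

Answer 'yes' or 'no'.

Answer: no

Derivation:
Old median = 4
Insert x = 4
New median = 4
Changed? no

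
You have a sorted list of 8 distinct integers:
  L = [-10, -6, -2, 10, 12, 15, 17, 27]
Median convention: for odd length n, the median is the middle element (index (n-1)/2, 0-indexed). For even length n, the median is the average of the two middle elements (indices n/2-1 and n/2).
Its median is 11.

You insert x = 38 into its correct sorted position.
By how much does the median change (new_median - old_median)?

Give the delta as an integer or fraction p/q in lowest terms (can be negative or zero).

Answer: 1

Derivation:
Old median = 11
After inserting x = 38: new sorted = [-10, -6, -2, 10, 12, 15, 17, 27, 38]
New median = 12
Delta = 12 - 11 = 1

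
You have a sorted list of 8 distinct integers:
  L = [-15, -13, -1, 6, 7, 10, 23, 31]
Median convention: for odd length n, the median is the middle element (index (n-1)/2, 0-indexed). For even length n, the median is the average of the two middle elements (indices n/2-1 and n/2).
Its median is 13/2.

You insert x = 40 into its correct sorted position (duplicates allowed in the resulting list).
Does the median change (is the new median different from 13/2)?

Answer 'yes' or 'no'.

Answer: yes

Derivation:
Old median = 13/2
Insert x = 40
New median = 7
Changed? yes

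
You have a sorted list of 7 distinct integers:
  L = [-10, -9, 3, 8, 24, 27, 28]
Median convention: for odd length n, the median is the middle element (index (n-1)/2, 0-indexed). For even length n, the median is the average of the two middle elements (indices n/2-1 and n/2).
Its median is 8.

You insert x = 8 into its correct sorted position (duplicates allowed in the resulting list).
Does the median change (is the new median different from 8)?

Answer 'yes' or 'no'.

Answer: no

Derivation:
Old median = 8
Insert x = 8
New median = 8
Changed? no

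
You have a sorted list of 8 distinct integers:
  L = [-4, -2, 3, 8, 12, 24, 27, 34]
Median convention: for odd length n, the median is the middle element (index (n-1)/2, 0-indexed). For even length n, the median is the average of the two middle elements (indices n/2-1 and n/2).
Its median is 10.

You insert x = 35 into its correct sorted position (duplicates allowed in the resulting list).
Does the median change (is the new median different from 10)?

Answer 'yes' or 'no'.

Old median = 10
Insert x = 35
New median = 12
Changed? yes

Answer: yes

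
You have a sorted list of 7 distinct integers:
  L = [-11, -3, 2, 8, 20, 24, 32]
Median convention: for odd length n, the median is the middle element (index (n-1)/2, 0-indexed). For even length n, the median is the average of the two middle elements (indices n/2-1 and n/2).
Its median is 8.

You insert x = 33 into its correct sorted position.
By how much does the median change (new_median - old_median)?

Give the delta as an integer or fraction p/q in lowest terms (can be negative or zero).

Answer: 6

Derivation:
Old median = 8
After inserting x = 33: new sorted = [-11, -3, 2, 8, 20, 24, 32, 33]
New median = 14
Delta = 14 - 8 = 6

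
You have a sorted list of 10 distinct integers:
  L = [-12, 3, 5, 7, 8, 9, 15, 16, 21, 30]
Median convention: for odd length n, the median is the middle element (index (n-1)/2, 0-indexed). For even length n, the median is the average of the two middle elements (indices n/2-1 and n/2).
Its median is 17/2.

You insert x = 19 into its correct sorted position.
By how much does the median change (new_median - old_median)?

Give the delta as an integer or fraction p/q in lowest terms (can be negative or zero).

Answer: 1/2

Derivation:
Old median = 17/2
After inserting x = 19: new sorted = [-12, 3, 5, 7, 8, 9, 15, 16, 19, 21, 30]
New median = 9
Delta = 9 - 17/2 = 1/2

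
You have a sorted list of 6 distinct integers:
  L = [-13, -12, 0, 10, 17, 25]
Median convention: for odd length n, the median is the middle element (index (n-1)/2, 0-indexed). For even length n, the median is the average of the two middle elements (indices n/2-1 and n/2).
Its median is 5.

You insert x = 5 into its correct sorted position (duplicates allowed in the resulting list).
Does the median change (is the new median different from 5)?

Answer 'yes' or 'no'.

Answer: no

Derivation:
Old median = 5
Insert x = 5
New median = 5
Changed? no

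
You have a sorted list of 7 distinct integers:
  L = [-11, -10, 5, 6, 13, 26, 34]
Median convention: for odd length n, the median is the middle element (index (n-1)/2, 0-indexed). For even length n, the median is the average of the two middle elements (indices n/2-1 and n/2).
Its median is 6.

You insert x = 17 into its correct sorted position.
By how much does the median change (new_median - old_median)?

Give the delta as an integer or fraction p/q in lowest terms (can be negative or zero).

Answer: 7/2

Derivation:
Old median = 6
After inserting x = 17: new sorted = [-11, -10, 5, 6, 13, 17, 26, 34]
New median = 19/2
Delta = 19/2 - 6 = 7/2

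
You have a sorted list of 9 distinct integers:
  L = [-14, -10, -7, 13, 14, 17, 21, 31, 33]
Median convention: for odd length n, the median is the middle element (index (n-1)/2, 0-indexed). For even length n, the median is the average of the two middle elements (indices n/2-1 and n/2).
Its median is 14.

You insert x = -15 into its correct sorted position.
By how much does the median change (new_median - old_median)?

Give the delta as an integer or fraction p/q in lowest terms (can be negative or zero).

Old median = 14
After inserting x = -15: new sorted = [-15, -14, -10, -7, 13, 14, 17, 21, 31, 33]
New median = 27/2
Delta = 27/2 - 14 = -1/2

Answer: -1/2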